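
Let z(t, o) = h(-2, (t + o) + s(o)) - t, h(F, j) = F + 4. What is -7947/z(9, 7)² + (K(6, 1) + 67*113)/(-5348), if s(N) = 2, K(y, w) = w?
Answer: -1531128/9359 ≈ -163.60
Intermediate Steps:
h(F, j) = 4 + F
z(t, o) = 2 - t (z(t, o) = (4 - 2) - t = 2 - t)
-7947/z(9, 7)² + (K(6, 1) + 67*113)/(-5348) = -7947/(2 - 1*9)² + (1 + 67*113)/(-5348) = -7947/(2 - 9)² + (1 + 7571)*(-1/5348) = -7947/((-7)²) + 7572*(-1/5348) = -7947/49 - 1893/1337 = -1531128/9359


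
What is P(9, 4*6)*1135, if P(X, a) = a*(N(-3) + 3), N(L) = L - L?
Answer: 81720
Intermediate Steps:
N(L) = 0
P(X, a) = 3*a (P(X, a) = a*(0 + 3) = a*3 = 3*a)
P(9, 4*6)*1135 = (3*(4*6))*1135 = (3*24)*1135 = 72*1135 = 81720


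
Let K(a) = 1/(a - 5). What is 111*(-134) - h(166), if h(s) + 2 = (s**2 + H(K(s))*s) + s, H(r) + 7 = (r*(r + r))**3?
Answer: -721591077003145480/17416274304961 ≈ -41432.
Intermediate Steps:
K(a) = 1/(-5 + a)
H(r) = -7 + 8*r**6 (H(r) = -7 + (r*(r + r))**3 = -7 + (r*(2*r))**3 = -7 + (2*r**2)**3 = -7 + 8*r**6)
h(s) = -2 + s + s**2 + s*(-7 + 8/(-5 + s)**6) (h(s) = -2 + ((s**2 + (-7 + 8*(1/(-5 + s))**6)*s) + s) = -2 + ((s**2 + (-7 + 8/(-5 + s)**6)*s) + s) = -2 + ((s**2 + s*(-7 + 8/(-5 + s)**6)) + s) = -2 + (s + s**2 + s*(-7 + 8/(-5 + s)**6)) = -2 + s + s**2 + s*(-7 + 8/(-5 + s)**6))
111*(-134) - h(166) = 111*(-134) - (-2 + 166**2 - 6*166 + 8*166/(-5 + 166)**6) = -14874 - (-2 + 27556 - 996 + 8*166/161**6) = -14874 - (-2 + 27556 - 996 + 8*166*(1/17416274304961)) = -14874 - (-2 + 27556 - 996 + 1328/17416274304961) = -14874 - 1*462541412991155566/17416274304961 = -14874 - 462541412991155566/17416274304961 = -721591077003145480/17416274304961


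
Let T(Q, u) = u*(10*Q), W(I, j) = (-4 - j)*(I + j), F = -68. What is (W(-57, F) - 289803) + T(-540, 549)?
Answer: -3262403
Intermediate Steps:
T(Q, u) = 10*Q*u
(W(-57, F) - 289803) + T(-540, 549) = ((-1*(-68)² - 4*(-57) - 4*(-68) - 1*(-57)*(-68)) - 289803) + 10*(-540)*549 = ((-1*4624 + 228 + 272 - 3876) - 289803) - 2964600 = ((-4624 + 228 + 272 - 3876) - 289803) - 2964600 = (-8000 - 289803) - 2964600 = -297803 - 2964600 = -3262403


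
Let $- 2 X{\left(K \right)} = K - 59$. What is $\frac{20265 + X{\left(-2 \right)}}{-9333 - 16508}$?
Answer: $- \frac{40591}{51682} \approx -0.7854$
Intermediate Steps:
$X{\left(K \right)} = \frac{59}{2} - \frac{K}{2}$ ($X{\left(K \right)} = - \frac{K - 59}{2} = - \frac{-59 + K}{2} = \frac{59}{2} - \frac{K}{2}$)
$\frac{20265 + X{\left(-2 \right)}}{-9333 - 16508} = \frac{20265 + \left(\frac{59}{2} - -1\right)}{-9333 - 16508} = \frac{20265 + \left(\frac{59}{2} + 1\right)}{-25841} = \left(20265 + \frac{61}{2}\right) \left(- \frac{1}{25841}\right) = \frac{40591}{2} \left(- \frac{1}{25841}\right) = - \frac{40591}{51682}$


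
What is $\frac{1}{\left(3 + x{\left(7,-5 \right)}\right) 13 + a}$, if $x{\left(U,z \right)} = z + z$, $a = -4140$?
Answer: $- \frac{1}{4231} \approx -0.00023635$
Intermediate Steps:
$x{\left(U,z \right)} = 2 z$
$\frac{1}{\left(3 + x{\left(7,-5 \right)}\right) 13 + a} = \frac{1}{\left(3 + 2 \left(-5\right)\right) 13 - 4140} = \frac{1}{\left(3 - 10\right) 13 - 4140} = \frac{1}{\left(-7\right) 13 - 4140} = \frac{1}{-91 - 4140} = \frac{1}{-4231} = - \frac{1}{4231}$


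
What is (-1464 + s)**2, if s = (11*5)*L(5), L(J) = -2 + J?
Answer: 1687401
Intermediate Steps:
s = 165 (s = (11*5)*(-2 + 5) = 55*3 = 165)
(-1464 + s)**2 = (-1464 + 165)**2 = (-1299)**2 = 1687401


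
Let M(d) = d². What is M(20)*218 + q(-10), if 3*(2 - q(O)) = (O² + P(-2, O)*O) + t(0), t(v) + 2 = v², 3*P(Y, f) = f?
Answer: 784424/9 ≈ 87158.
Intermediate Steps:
P(Y, f) = f/3
t(v) = -2 + v²
q(O) = 8/3 - 4*O²/9 (q(O) = 2 - ((O² + (O/3)*O) + (-2 + 0²))/3 = 2 - ((O² + O²/3) + (-2 + 0))/3 = 2 - (4*O²/3 - 2)/3 = 2 - (-2 + 4*O²/3)/3 = 2 + (⅔ - 4*O²/9) = 8/3 - 4*O²/9)
M(20)*218 + q(-10) = 20²*218 + (8/3 - 4/9*(-10)²) = 400*218 + (8/3 - 4/9*100) = 87200 + (8/3 - 400/9) = 87200 - 376/9 = 784424/9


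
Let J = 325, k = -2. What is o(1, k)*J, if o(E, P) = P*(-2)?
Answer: 1300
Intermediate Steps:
o(E, P) = -2*P
o(1, k)*J = -2*(-2)*325 = 4*325 = 1300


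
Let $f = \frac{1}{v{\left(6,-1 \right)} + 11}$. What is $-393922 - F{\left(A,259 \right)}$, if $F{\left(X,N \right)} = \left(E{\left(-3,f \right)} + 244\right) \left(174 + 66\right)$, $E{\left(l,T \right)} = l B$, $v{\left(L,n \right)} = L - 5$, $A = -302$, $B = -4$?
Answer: $-455362$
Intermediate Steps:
$v{\left(L,n \right)} = -5 + L$
$f = \frac{1}{12}$ ($f = \frac{1}{\left(-5 + 6\right) + 11} = \frac{1}{1 + 11} = \frac{1}{12} \approx 0.083333$)
$E{\left(l,T \right)} = - 4 l$ ($E{\left(l,T \right)} = l \left(-4\right) = - 4 l$)
$F{\left(X,N \right)} = 61440$ ($F{\left(X,N \right)} = \left(\left(-4\right) \left(-3\right) + 244\right) \left(174 + 66\right) = \left(12 + 244\right) 240 = 256 \cdot 240 = 61440$)
$-393922 - F{\left(A,259 \right)} = -393922 - 61440 = -455362$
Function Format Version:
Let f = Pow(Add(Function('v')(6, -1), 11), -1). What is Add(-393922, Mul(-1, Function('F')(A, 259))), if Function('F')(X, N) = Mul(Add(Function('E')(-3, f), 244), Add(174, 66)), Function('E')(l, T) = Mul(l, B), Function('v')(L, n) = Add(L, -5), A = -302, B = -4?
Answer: -455362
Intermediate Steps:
Function('v')(L, n) = Add(-5, L)
f = Rational(1, 12) (f = Pow(Add(Add(-5, 6), 11), -1) = Pow(Add(1, 11), -1) = Pow(12, -1) = Rational(1, 12) ≈ 0.083333)
Function('E')(l, T) = Mul(-4, l) (Function('E')(l, T) = Mul(l, -4) = Mul(-4, l))
Function('F')(X, N) = 61440 (Function('F')(X, N) = Mul(Add(Mul(-4, -3), 244), Add(174, 66)) = Mul(Add(12, 244), 240) = Mul(256, 240) = 61440)
Add(-393922, Mul(-1, Function('F')(A, 259))) = Add(-393922, Mul(-1, 61440)) = Add(-393922, -61440) = -455362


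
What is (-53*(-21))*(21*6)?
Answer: 140238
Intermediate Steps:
(-53*(-21))*(21*6) = 1113*126 = 140238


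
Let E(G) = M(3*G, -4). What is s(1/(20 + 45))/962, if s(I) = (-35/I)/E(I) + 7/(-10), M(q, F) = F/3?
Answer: 34111/19240 ≈ 1.7729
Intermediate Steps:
M(q, F) = F/3 (M(q, F) = F*(⅓) = F/3)
E(G) = -4/3 (E(G) = (⅓)*(-4) = -4/3)
s(I) = -7/10 + 105/(4*I) (s(I) = (-35/I)/(-4/3) + 7/(-10) = -35/I*(-¾) + 7*(-⅒) = 105/(4*I) - 7/10 = -7/10 + 105/(4*I))
s(1/(20 + 45))/962 = (7*(75 - 2/(20 + 45))/(20*(1/(20 + 45))))/962 = (7*(75 - 2/65)/(20*(1/65)))*(1/962) = (7*(75 - 2*1/65)/(20*(1/65)))*(1/962) = ((7/20)*65*(75 - 2/65))*(1/962) = ((7/20)*65*(4873/65))*(1/962) = (34111/20)*(1/962) = 34111/19240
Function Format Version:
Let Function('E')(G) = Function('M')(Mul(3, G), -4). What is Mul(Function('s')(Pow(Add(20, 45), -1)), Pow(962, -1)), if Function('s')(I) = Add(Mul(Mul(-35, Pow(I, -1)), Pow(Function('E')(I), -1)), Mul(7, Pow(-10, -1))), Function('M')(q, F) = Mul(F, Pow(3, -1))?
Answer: Rational(34111, 19240) ≈ 1.7729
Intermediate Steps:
Function('M')(q, F) = Mul(Rational(1, 3), F) (Function('M')(q, F) = Mul(F, Rational(1, 3)) = Mul(Rational(1, 3), F))
Function('E')(G) = Rational(-4, 3) (Function('E')(G) = Mul(Rational(1, 3), -4) = Rational(-4, 3))
Function('s')(I) = Add(Rational(-7, 10), Mul(Rational(105, 4), Pow(I, -1))) (Function('s')(I) = Add(Mul(Mul(-35, Pow(I, -1)), Pow(Rational(-4, 3), -1)), Mul(7, Pow(-10, -1))) = Add(Mul(Mul(-35, Pow(I, -1)), Rational(-3, 4)), Mul(7, Rational(-1, 10))) = Add(Mul(Rational(105, 4), Pow(I, -1)), Rational(-7, 10)) = Add(Rational(-7, 10), Mul(Rational(105, 4), Pow(I, -1))))
Mul(Function('s')(Pow(Add(20, 45), -1)), Pow(962, -1)) = Mul(Mul(Rational(7, 20), Pow(Pow(Add(20, 45), -1), -1), Add(75, Mul(-2, Pow(Add(20, 45), -1)))), Pow(962, -1)) = Mul(Mul(Rational(7, 20), Pow(Pow(65, -1), -1), Add(75, Mul(-2, Pow(65, -1)))), Rational(1, 962)) = Mul(Mul(Rational(7, 20), Pow(Rational(1, 65), -1), Add(75, Mul(-2, Rational(1, 65)))), Rational(1, 962)) = Mul(Mul(Rational(7, 20), 65, Add(75, Rational(-2, 65))), Rational(1, 962)) = Mul(Mul(Rational(7, 20), 65, Rational(4873, 65)), Rational(1, 962)) = Mul(Rational(34111, 20), Rational(1, 962)) = Rational(34111, 19240)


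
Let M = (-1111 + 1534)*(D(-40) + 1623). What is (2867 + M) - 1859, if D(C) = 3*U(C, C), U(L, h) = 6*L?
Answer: 382977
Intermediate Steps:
D(C) = 18*C (D(C) = 3*(6*C) = 18*C)
M = 381969 (M = (-1111 + 1534)*(18*(-40) + 1623) = 423*(-720 + 1623) = 423*903 = 381969)
(2867 + M) - 1859 = (2867 + 381969) - 1859 = 384836 - 1859 = 382977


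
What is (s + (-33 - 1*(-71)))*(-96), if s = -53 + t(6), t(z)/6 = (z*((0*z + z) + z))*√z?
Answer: 1440 - 41472*√6 ≈ -1.0015e+5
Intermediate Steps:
t(z) = 12*z^(5/2) (t(z) = 6*((z*((0*z + z) + z))*√z) = 6*((z*((0 + z) + z))*√z) = 6*((z*(z + z))*√z) = 6*((z*(2*z))*√z) = 6*((2*z²)*√z) = 6*(2*z^(5/2)) = 12*z^(5/2))
s = -53 + 432*√6 (s = -53 + 12*6^(5/2) = -53 + 12*(36*√6) = -53 + 432*√6 ≈ 1005.2)
(s + (-33 - 1*(-71)))*(-96) = ((-53 + 432*√6) + (-33 - 1*(-71)))*(-96) = ((-53 + 432*√6) + (-33 + 71))*(-96) = ((-53 + 432*√6) + 38)*(-96) = (-15 + 432*√6)*(-96) = 1440 - 41472*√6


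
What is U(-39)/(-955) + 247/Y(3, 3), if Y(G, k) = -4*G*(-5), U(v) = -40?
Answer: 47657/11460 ≈ 4.1586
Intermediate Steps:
Y(G, k) = 20*G
U(-39)/(-955) + 247/Y(3, 3) = -40/(-955) + 247/((20*3)) = -40*(-1/955) + 247/60 = 8/191 + 247*(1/60) = 8/191 + 247/60 = 47657/11460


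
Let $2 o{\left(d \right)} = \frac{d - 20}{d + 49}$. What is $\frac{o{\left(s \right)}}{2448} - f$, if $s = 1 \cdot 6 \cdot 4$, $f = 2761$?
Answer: $- \frac{246700871}{89352} \approx -2761.0$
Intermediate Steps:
$s = 24$ ($s = 6 \cdot 4 = 24$)
$o{\left(d \right)} = \frac{-20 + d}{2 \left(49 + d\right)}$ ($o{\left(d \right)} = \frac{\left(d - 20\right) \frac{1}{d + 49}}{2} = \frac{\left(-20 + d\right) \frac{1}{49 + d}}{2} = \frac{\frac{1}{49 + d} \left(-20 + d\right)}{2} = \frac{-20 + d}{2 \left(49 + d\right)}$)
$\frac{o{\left(s \right)}}{2448} - f = \frac{\frac{1}{2} \frac{1}{49 + 24} \left(-20 + 24\right)}{2448} - 2761 = \frac{1}{2} \cdot \frac{1}{73} \cdot 4 \cdot \frac{1}{2448} - 2761 = \frac{2}{73} \cdot \frac{1}{2448} - 2761 = \frac{1}{89352} - 2761 = - \frac{246700871}{89352}$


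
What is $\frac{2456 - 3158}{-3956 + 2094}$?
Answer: $\frac{351}{931} \approx 0.37701$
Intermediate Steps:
$\frac{2456 - 3158}{-3956 + 2094} = - \frac{702}{-1862} = \left(-702\right) \left(- \frac{1}{1862}\right) = \frac{351}{931}$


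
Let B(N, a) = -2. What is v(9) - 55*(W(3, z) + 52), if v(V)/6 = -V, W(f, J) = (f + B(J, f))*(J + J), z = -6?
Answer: -2254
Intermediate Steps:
W(f, J) = 2*J*(-2 + f) (W(f, J) = (f - 2)*(J + J) = (-2 + f)*(2*J) = 2*J*(-2 + f))
v(V) = -6*V (v(V) = 6*(-V) = -6*V)
v(9) - 55*(W(3, z) + 52) = -6*9 - 55*(2*(-6)*(-2 + 3) + 52) = -54 - 55*(2*(-6)*1 + 52) = -54 - 55*(-12 + 52) = -54 - 55*40 = -54 - 2200 = -2254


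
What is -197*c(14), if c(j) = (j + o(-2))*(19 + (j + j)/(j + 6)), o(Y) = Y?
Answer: -241128/5 ≈ -48226.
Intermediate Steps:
c(j) = (-2 + j)*(19 + 2*j/(6 + j)) (c(j) = (j - 2)*(19 + (j + j)/(j + 6)) = (-2 + j)*(19 + (2*j)/(6 + j)) = (-2 + j)*(19 + 2*j/(6 + j)))
-197*c(14) = -591*(-76 + 7*14**2 + 24*14)/(6 + 14) = -591*(-76 + 7*196 + 336)/20 = -591*(-76 + 1372 + 336)/20 = -591*1632/20 = -197*1224/5 = -241128/5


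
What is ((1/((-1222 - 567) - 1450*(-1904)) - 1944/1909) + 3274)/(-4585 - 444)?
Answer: -38532518270741/59205963907216 ≈ -0.65082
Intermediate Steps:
((1/((-1222 - 567) - 1450*(-1904)) - 1944/1909) + 3274)/(-4585 - 444) = ((-1/1904/(-1789 - 1450) - 1944*1/1909) + 3274)/(-5029) = ((-1/1904/(-3239) - 1944/1909) + 3274)*(-1/5029) = ((-1/3239*(-1/1904) - 1944/1909) + 3274)*(-1/5029) = ((1/6167056 - 1944/1909) + 3274)*(-1/5029) = (-11988754955/11772909904 + 3274)*(-1/5029) = (38532518270741/11772909904)*(-1/5029) = -38532518270741/59205963907216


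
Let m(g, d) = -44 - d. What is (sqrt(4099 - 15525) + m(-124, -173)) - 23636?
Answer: -23507 + I*sqrt(11426) ≈ -23507.0 + 106.89*I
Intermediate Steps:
(sqrt(4099 - 15525) + m(-124, -173)) - 23636 = (sqrt(4099 - 15525) + (-44 - 1*(-173))) - 23636 = (sqrt(-11426) + (-44 + 173)) - 23636 = (I*sqrt(11426) + 129) - 23636 = (129 + I*sqrt(11426)) - 23636 = -23507 + I*sqrt(11426)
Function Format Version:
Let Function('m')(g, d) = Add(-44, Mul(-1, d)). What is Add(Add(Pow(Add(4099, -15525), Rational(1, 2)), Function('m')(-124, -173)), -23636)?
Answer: Add(-23507, Mul(I, Pow(11426, Rational(1, 2)))) ≈ Add(-23507., Mul(106.89, I))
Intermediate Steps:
Add(Add(Pow(Add(4099, -15525), Rational(1, 2)), Function('m')(-124, -173)), -23636) = Add(Add(Pow(Add(4099, -15525), Rational(1, 2)), Add(-44, Mul(-1, -173))), -23636) = Add(Add(Pow(-11426, Rational(1, 2)), Add(-44, 173)), -23636) = Add(Add(Mul(I, Pow(11426, Rational(1, 2))), 129), -23636) = Add(Add(129, Mul(I, Pow(11426, Rational(1, 2)))), -23636) = Add(-23507, Mul(I, Pow(11426, Rational(1, 2))))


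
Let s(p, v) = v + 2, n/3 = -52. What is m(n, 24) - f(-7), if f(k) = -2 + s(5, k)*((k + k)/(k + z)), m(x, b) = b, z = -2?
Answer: 304/9 ≈ 33.778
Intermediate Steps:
n = -156 (n = 3*(-52) = -156)
s(p, v) = 2 + v
f(k) = -2 + 2*k*(2 + k)/(-2 + k) (f(k) = -2 + (2 + k)*((k + k)/(k - 2)) = -2 + (2 + k)*((2*k)/(-2 + k)) = -2 + (2 + k)*(2*k/(-2 + k)) = -2 + 2*k*(2 + k)/(-2 + k))
m(n, 24) - f(-7) = 24 - 2*(2 - 7 + (-7)²)/(-2 - 7) = 24 - 2*(2 - 7 + 49)/(-9) = 24 - 2*(-1)*44/9 = 24 - 1*(-88/9) = 24 + 88/9 = 304/9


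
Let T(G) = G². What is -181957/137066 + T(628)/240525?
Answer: 10291429919/32967799650 ≈ 0.31217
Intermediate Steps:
-181957/137066 + T(628)/240525 = -181957/137066 + 628²/240525 = -181957*1/137066 + 394384*(1/240525) = -181957/137066 + 394384/240525 = 10291429919/32967799650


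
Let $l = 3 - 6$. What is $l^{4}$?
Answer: $81$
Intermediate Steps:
$l = -3$
$l^{4} = \left(-3\right)^{4} = 81$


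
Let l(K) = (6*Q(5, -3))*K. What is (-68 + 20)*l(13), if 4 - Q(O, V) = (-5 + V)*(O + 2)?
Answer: -224640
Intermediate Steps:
Q(O, V) = 4 - (-5 + V)*(2 + O) (Q(O, V) = 4 - (-5 + V)*(O + 2) = 4 - (-5 + V)*(2 + O))
l(K) = 360*K (l(K) = (6*(14 - 2*(-3) + 5*5 - 1*5*(-3)))*K = (6*(14 + 6 + 25 + 15))*K = (6*60)*K = 360*K)
(-68 + 20)*l(13) = (-68 + 20)*(360*13) = -48*4680 = -224640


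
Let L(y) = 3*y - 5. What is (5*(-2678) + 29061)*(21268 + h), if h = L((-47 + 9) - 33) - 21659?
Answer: -9543639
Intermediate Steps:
L(y) = -5 + 3*y
h = -21877 (h = (-5 + 3*((-47 + 9) - 33)) - 21659 = (-5 + 3*(-38 - 33)) - 21659 = (-5 + 3*(-71)) - 21659 = (-5 - 213) - 21659 = -218 - 21659 = -21877)
(5*(-2678) + 29061)*(21268 + h) = (5*(-2678) + 29061)*(21268 - 21877) = (-13390 + 29061)*(-609) = 15671*(-609) = -9543639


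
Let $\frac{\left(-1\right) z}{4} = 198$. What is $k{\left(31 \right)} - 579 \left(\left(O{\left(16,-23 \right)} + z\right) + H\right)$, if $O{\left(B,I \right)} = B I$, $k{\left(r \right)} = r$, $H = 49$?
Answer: $643300$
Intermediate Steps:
$z = -792$ ($z = \left(-4\right) 198 = -792$)
$k{\left(31 \right)} - 579 \left(\left(O{\left(16,-23 \right)} + z\right) + H\right) = 31 - 579 \left(\left(16 \left(-23\right) - 792\right) + 49\right) = 31 - 579 \left(\left(-368 - 792\right) + 49\right) = 31 - 579 \left(-1160 + 49\right) = 31 - -643269 = 31 + 643269 = 643300$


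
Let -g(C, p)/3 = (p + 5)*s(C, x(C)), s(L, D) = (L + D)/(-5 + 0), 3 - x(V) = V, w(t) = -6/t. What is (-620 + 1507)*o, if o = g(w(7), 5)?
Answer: 15966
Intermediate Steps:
x(V) = 3 - V
s(L, D) = -D/5 - L/5 (s(L, D) = (D + L)/(-5) = (D + L)*(-⅕) = -D/5 - L/5)
g(C, p) = 9 + 9*p/5 (g(C, p) = -3*(p + 5)*(-(3 - C)/5 - C/5) = -3*(5 + p)*((-⅗ + C/5) - C/5) = -3*(5 + p)*(-3)/5 = -3*(-3 - 3*p/5) = 9 + 9*p/5)
o = 18 (o = 9 + (9/5)*5 = 9 + 9 = 18)
(-620 + 1507)*o = (-620 + 1507)*18 = 887*18 = 15966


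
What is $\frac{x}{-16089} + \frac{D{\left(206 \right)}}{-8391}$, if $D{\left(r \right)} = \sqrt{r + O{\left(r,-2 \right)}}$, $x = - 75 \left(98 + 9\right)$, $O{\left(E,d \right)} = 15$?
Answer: $\frac{2675}{5363} - \frac{\sqrt{221}}{8391} \approx 0.49702$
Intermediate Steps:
$x = -8025$ ($x = \left(-75\right) 107 = -8025$)
$D{\left(r \right)} = \sqrt{15 + r}$ ($D{\left(r \right)} = \sqrt{r + 15} = \sqrt{15 + r}$)
$\frac{x}{-16089} + \frac{D{\left(206 \right)}}{-8391} = - \frac{8025}{-16089} + \frac{\sqrt{15 + 206}}{-8391} = \left(-8025\right) \left(- \frac{1}{16089}\right) + \sqrt{221} \left(- \frac{1}{8391}\right) = \frac{2675}{5363} - \frac{\sqrt{221}}{8391}$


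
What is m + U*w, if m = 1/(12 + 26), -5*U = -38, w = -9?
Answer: -12991/190 ≈ -68.374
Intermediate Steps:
U = 38/5 (U = -1/5*(-38) = 38/5 ≈ 7.6000)
m = 1/38 ≈ 0.026316
m + U*w = 1/38 + (38/5)*(-9) = 1/38 - 342/5 = -12991/190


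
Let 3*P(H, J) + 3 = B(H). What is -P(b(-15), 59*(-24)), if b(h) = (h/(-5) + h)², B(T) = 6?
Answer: -1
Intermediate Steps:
b(h) = 16*h²/25 (b(h) = (h*(-⅕) + h)² = (-h/5 + h)² = (4*h/5)² = 16*h²/25)
P(H, J) = 1 (P(H, J) = -1 + (⅓)*6 = -1 + 2 = 1)
-P(b(-15), 59*(-24)) = -1*1 = -1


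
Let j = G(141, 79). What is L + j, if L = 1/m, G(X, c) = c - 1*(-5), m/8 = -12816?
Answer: 8612351/102528 ≈ 84.000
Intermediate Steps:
m = -102528 (m = 8*(-12816) = -102528)
G(X, c) = 5 + c (G(X, c) = c + 5 = 5 + c)
L = -1/102528 (L = 1/(-102528) = -1/102528 ≈ -9.7534e-6)
j = 84 (j = 5 + 79 = 84)
L + j = -1/102528 + 84 = 8612351/102528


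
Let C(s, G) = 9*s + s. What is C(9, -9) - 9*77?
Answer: -603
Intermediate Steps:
C(s, G) = 10*s
C(9, -9) - 9*77 = 10*9 - 9*77 = 90 - 693 = -603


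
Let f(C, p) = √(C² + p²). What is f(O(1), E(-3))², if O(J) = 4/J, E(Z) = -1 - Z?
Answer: 20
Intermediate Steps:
f(O(1), E(-3))² = (√((4/1)² + (-1 - 1*(-3))²))² = (√((4*1)² + (-1 + 3)²))² = (√(4² + 2²))² = (√(16 + 4))² = (√20)² = (2*√5)² = 20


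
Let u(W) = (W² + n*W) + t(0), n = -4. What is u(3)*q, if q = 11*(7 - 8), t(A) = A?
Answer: 33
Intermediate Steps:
q = -11 (q = 11*(-1) = -11)
u(W) = W² - 4*W (u(W) = (W² - 4*W) + 0 = W² - 4*W)
u(3)*q = (3*(-4 + 3))*(-11) = (3*(-1))*(-11) = -3*(-11) = 33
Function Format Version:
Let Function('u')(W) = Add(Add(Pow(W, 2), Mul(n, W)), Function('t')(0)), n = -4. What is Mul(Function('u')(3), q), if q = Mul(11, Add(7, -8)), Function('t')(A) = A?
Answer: 33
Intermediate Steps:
q = -11 (q = Mul(11, -1) = -11)
Function('u')(W) = Add(Pow(W, 2), Mul(-4, W)) (Function('u')(W) = Add(Add(Pow(W, 2), Mul(-4, W)), 0) = Add(Pow(W, 2), Mul(-4, W)))
Mul(Function('u')(3), q) = Mul(Mul(3, Add(-4, 3)), -11) = Mul(Mul(3, -1), -11) = Mul(-3, -11) = 33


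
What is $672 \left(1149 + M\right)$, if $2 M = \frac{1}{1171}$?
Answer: $\frac{904162224}{1171} \approx 7.7213 \cdot 10^{5}$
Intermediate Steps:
$M = \frac{1}{2342}$ ($M = \frac{1}{2 \cdot 1171} = \frac{1}{2} \cdot \frac{1}{1171} = \frac{1}{2342} \approx 0.00042699$)
$672 \left(1149 + M\right) = 672 \left(1149 + \frac{1}{2342}\right) = 672 \cdot \frac{2690959}{2342} = \frac{904162224}{1171}$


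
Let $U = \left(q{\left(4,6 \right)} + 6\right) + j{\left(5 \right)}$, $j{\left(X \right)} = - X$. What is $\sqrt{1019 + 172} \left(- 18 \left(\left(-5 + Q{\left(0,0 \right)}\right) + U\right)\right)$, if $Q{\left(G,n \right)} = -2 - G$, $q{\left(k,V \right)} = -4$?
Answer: $180 \sqrt{1191} \approx 6212.0$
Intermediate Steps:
$U = -3$ ($U = \left(-4 + 6\right) - 5 = 2 - 5 = -3$)
$\sqrt{1019 + 172} \left(- 18 \left(\left(-5 + Q{\left(0,0 \right)}\right) + U\right)\right) = \sqrt{1019 + 172} \left(- 18 \left(\left(-5 - 2\right) - 3\right)\right) = \sqrt{1191} \left(- 18 \left(\left(-5 + \left(-2 + 0\right)\right) - 3\right)\right) = \sqrt{1191} \left(- 18 \left(\left(-5 - 2\right) - 3\right)\right) = \sqrt{1191} \left(- 18 \left(-7 - 3\right)\right) = \sqrt{1191} \left(\left(-18\right) \left(-10\right)\right) = \sqrt{1191} \cdot 180 = 180 \sqrt{1191}$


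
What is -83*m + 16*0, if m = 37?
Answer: -3071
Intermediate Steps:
-83*m + 16*0 = -83*37 + 16*0 = -3071 + 0 = -3071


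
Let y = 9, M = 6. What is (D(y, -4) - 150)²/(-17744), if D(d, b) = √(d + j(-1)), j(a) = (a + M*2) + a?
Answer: -22519/17744 + 75*√19/4436 ≈ -1.1954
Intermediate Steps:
j(a) = 12 + 2*a (j(a) = (a + 6*2) + a = (a + 12) + a = (12 + a) + a = 12 + 2*a)
D(d, b) = √(10 + d) (D(d, b) = √(d + (12 + 2*(-1))) = √(d + (12 - 2)) = √(d + 10) = √(10 + d))
(D(y, -4) - 150)²/(-17744) = (√(10 + 9) - 150)²/(-17744) = (√19 - 150)²*(-1/17744) = (-150 + √19)²*(-1/17744) = -(-150 + √19)²/17744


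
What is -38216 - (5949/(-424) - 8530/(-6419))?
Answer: -103976235785/2721656 ≈ -38203.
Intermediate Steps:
-38216 - (5949/(-424) - 8530/(-6419)) = -38216 - (5949*(-1/424) - 8530*(-1/6419)) = -38216 - (-5949/424 + 8530/6419) = -38216 - 1*(-34569911/2721656) = -38216 + 34569911/2721656 = -103976235785/2721656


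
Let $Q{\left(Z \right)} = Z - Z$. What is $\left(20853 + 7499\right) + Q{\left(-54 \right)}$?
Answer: $28352$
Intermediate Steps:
$Q{\left(Z \right)} = 0$
$\left(20853 + 7499\right) + Q{\left(-54 \right)} = \left(20853 + 7499\right) + 0 = 28352 + 0 = 28352$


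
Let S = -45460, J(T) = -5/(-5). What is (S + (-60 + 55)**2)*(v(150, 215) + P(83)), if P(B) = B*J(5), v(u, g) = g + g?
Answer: -23308155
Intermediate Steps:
J(T) = 1 (J(T) = -5*(-1/5) = 1)
v(u, g) = 2*g
P(B) = B (P(B) = B*1 = B)
(S + (-60 + 55)**2)*(v(150, 215) + P(83)) = (-45460 + (-60 + 55)**2)*(2*215 + 83) = (-45460 + (-5)**2)*(430 + 83) = (-45460 + 25)*513 = -45435*513 = -23308155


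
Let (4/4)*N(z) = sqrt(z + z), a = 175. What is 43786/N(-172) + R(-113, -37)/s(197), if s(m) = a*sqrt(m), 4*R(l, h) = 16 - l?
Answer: 129*sqrt(197)/137900 - 21893*I*sqrt(86)/86 ≈ 0.01313 - 2360.8*I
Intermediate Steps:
N(z) = sqrt(2)*sqrt(z) (N(z) = sqrt(z + z) = sqrt(2*z) = sqrt(2)*sqrt(z))
R(l, h) = 4 - l/4 (R(l, h) = (16 - l)/4 = 4 - l/4)
s(m) = 175*sqrt(m)
43786/N(-172) + R(-113, -37)/s(197) = 43786/((sqrt(2)*sqrt(-172))) + (4 - 1/4*(-113))/((175*sqrt(197))) = 43786/((sqrt(2)*(2*I*sqrt(43)))) + (4 + 113/4)*(sqrt(197)/34475) = 43786/((2*I*sqrt(86))) + 129*(sqrt(197)/34475)/4 = 43786*(-I*sqrt(86)/172) + 129*sqrt(197)/137900 = -21893*I*sqrt(86)/86 + 129*sqrt(197)/137900 = 129*sqrt(197)/137900 - 21893*I*sqrt(86)/86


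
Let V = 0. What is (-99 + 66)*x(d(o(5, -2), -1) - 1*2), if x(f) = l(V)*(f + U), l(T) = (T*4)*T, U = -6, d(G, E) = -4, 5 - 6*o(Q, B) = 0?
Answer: 0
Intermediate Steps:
o(Q, B) = 5/6 (o(Q, B) = 5/6 - 1/6*0 = 5/6 + 0 = 5/6)
l(T) = 4*T**2 (l(T) = (4*T)*T = 4*T**2)
x(f) = 0 (x(f) = (4*0**2)*(f - 6) = (4*0)*(-6 + f) = 0*(-6 + f) = 0)
(-99 + 66)*x(d(o(5, -2), -1) - 1*2) = (-99 + 66)*0 = -33*0 = 0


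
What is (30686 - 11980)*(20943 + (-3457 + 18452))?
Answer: 672256228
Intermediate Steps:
(30686 - 11980)*(20943 + (-3457 + 18452)) = 18706*(20943 + 14995) = 18706*35938 = 672256228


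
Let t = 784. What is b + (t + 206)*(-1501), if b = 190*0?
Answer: -1485990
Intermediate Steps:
b = 0
b + (t + 206)*(-1501) = 0 + (784 + 206)*(-1501) = 0 + 990*(-1501) = 0 - 1485990 = -1485990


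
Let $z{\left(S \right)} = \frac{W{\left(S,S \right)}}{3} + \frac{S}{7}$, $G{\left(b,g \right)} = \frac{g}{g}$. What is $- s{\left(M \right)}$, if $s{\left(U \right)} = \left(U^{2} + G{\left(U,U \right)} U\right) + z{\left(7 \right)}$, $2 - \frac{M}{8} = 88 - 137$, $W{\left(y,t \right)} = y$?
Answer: $- \frac{500626}{3} \approx -1.6688 \cdot 10^{5}$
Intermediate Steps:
$G{\left(b,g \right)} = 1$
$z{\left(S \right)} = \frac{10 S}{21}$ ($z{\left(S \right)} = \frac{S}{3} + \frac{S}{7} = \frac{10 S}{21}$)
$M = 408$ ($M = 16 - 8 \left(88 - 137\right) = 16 - -392 = 16 + 392 = 408$)
$s{\left(U \right)} = \frac{10}{3} + U + U^{2}$ ($s{\left(U \right)} = \left(U^{2} + 1 U\right) + \frac{10}{21} \cdot 7 = \left(U^{2} + U\right) + \frac{10}{3} = \left(U + U^{2}\right) + \frac{10}{3} = \frac{10}{3} + U + U^{2}$)
$- s{\left(M \right)} = - (\frac{10}{3} + 408 + 408^{2}) = - (\frac{10}{3} + 408 + 166464) = \left(-1\right) \frac{500626}{3} = - \frac{500626}{3}$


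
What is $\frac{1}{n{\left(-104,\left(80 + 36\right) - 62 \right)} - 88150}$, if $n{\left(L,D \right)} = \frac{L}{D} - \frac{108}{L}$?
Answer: $- \frac{702}{61881923} \approx -1.1344 \cdot 10^{-5}$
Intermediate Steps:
$n{\left(L,D \right)} = - \frac{108}{L} + \frac{L}{D}$
$\frac{1}{n{\left(-104,\left(80 + 36\right) - 62 \right)} - 88150} = \frac{1}{\left(- \frac{108}{-104} - \frac{104}{\left(80 + 36\right) - 62}\right) - 88150} = \frac{1}{\left(\left(-108\right) \left(- \frac{1}{104}\right) - \frac{104}{116 - 62}\right) - 88150} = \frac{1}{\left(\frac{27}{26} - \frac{104}{54}\right) - 88150} = \frac{1}{\left(\frac{27}{26} - \frac{52}{27}\right) - 88150} = \frac{1}{- \frac{623}{702} - 88150} = \frac{1}{- \frac{61881923}{702}} = - \frac{702}{61881923}$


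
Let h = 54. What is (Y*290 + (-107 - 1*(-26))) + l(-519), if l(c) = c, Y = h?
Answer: 15060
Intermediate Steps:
Y = 54
(Y*290 + (-107 - 1*(-26))) + l(-519) = (54*290 + (-107 - 1*(-26))) - 519 = (15660 + (-107 + 26)) - 519 = (15660 - 81) - 519 = 15579 - 519 = 15060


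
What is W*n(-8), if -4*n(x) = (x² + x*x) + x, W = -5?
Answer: 150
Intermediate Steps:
n(x) = -x²/2 - x/4 (n(x) = -((x² + x*x) + x)/4 = -((x² + x²) + x)/4 = -(2*x² + x)/4 = -(x + 2*x²)/4 = -x²/2 - x/4)
W*n(-8) = -(-5)*(-8)*(1 + 2*(-8))/4 = -(-5)*(-8)*(1 - 16)/4 = -(-5)*(-8)*(-15)/4 = -5*(-30) = 150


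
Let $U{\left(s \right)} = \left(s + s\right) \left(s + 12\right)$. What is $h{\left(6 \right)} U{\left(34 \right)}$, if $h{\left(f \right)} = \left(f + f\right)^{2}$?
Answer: $450432$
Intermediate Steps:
$U{\left(s \right)} = 2 s \left(12 + s\right)$
$h{\left(f \right)} = 4 f^{2}$ ($h{\left(f \right)} = \left(2 f\right)^{2} = 4 f^{2}$)
$h{\left(6 \right)} U{\left(34 \right)} = 4 \cdot 6^{2} \cdot 2 \cdot 34 \left(12 + 34\right) = 4 \cdot 36 \cdot 2 \cdot 34 \cdot 46 = 144 \cdot 3128 = 450432$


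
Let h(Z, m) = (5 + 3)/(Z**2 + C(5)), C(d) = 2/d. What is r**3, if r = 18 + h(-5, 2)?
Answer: 12584301976/2048383 ≈ 6143.5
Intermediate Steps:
h(Z, m) = 8/(2/5 + Z**2) (h(Z, m) = (5 + 3)/(Z**2 + 2/5) = 8/(Z**2 + 2*(1/5)) = 8/(Z**2 + 2/5) = 8/(2/5 + Z**2))
r = 2326/127 (r = 18 + 40/(2 + 5*(-5)**2) = 18 + 40/(2 + 5*25) = 18 + 40/(2 + 125) = 18 + 40/127 = 2326/127 ≈ 18.315)
r**3 = (2326/127)**3 = 12584301976/2048383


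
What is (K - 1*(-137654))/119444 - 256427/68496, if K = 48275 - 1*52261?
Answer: -5368235815/2045359056 ≈ -2.6246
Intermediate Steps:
K = -3986 (K = 48275 - 52261 = -3986)
(K - 1*(-137654))/119444 - 256427/68496 = (-3986 - 1*(-137654))/119444 - 256427/68496 = (-3986 + 137654)*(1/119444) - 256427*1/68496 = 133668*(1/119444) - 256427/68496 = 33417/29861 - 256427/68496 = -5368235815/2045359056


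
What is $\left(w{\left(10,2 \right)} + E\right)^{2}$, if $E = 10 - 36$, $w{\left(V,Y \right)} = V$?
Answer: $256$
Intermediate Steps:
$E = -26$ ($E = 10 - 36 = -26$)
$\left(w{\left(10,2 \right)} + E\right)^{2} = \left(10 - 26\right)^{2} = \left(-16\right)^{2} = 256$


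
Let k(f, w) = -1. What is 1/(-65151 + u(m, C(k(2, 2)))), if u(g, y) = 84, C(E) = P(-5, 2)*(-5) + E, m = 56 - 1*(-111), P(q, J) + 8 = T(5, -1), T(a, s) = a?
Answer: -1/65067 ≈ -1.5369e-5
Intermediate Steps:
P(q, J) = -3 (P(q, J) = -8 + 5 = -3)
m = 167 (m = 56 + 111 = 167)
C(E) = 15 + E (C(E) = -3*(-5) + E = 15 + E)
1/(-65151 + u(m, C(k(2, 2)))) = 1/(-65151 + 84) = 1/(-65067) = -1/65067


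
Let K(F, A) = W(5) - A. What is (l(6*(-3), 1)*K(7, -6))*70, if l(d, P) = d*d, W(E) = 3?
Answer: 204120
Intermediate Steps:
l(d, P) = d²
K(F, A) = 3 - A
(l(6*(-3), 1)*K(7, -6))*70 = ((6*(-3))²*(3 - 1*(-6)))*70 = ((-18)²*(3 + 6))*70 = (324*9)*70 = 2916*70 = 204120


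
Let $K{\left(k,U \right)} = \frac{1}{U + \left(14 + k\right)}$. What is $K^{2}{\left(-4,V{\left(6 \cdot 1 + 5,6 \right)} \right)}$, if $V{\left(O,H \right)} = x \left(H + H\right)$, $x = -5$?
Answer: $\frac{1}{2500} \approx 0.0004$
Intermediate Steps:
$V{\left(O,H \right)} = - 10 H$ ($V{\left(O,H \right)} = - 5 \left(H + H\right) = - 5 \cdot 2 H = - 10 H$)
$K{\left(k,U \right)} = \frac{1}{14 + U + k}$
$K^{2}{\left(-4,V{\left(6 \cdot 1 + 5,6 \right)} \right)} = \left(\frac{1}{14 - 60 - 4}\right)^{2} = \left(\frac{1}{-50}\right)^{2} = \left(- \frac{1}{50}\right)^{2} = \frac{1}{2500}$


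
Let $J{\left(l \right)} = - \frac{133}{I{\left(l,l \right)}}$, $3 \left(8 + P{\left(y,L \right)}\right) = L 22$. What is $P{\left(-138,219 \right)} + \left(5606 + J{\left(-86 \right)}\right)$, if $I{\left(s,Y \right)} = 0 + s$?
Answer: $\frac{619677}{86} \approx 7205.5$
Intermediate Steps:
$I{\left(s,Y \right)} = s$
$P{\left(y,L \right)} = -8 + \frac{22 L}{3}$ ($P{\left(y,L \right)} = -8 + \frac{L 22}{3} = -8 + \frac{22 L}{3}$)
$J{\left(l \right)} = - \frac{133}{l}$
$P{\left(-138,219 \right)} + \left(5606 + J{\left(-86 \right)}\right) = \left(-8 + \frac{22}{3} \cdot 219\right) + \left(5606 - \frac{133}{-86}\right) = \left(-8 + 1606\right) + \left(5606 - - \frac{133}{86}\right) = 1598 + \left(5606 + \frac{133}{86}\right) = 1598 + \frac{482249}{86} = \frac{619677}{86}$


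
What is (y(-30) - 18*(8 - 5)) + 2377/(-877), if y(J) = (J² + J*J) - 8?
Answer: 1521849/877 ≈ 1735.3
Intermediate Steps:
y(J) = -8 + 2*J² (y(J) = (J² + J²) - 8 = 2*J² - 8 = -8 + 2*J²)
(y(-30) - 18*(8 - 5)) + 2377/(-877) = ((-8 + 2*(-30)²) - 18*(8 - 5)) + 2377/(-877) = ((-8 + 2*900) - 18*3) + 2377*(-1/877) = ((-8 + 1800) - 54) - 2377/877 = (1792 - 54) - 2377/877 = 1738 - 2377/877 = 1521849/877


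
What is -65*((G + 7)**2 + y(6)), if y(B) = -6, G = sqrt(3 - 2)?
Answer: -3770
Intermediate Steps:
G = 1 (G = sqrt(1) = 1)
-65*((G + 7)**2 + y(6)) = -65*((1 + 7)**2 - 6) = -65*(8**2 - 6) = -65*(64 - 6) = -65*58 = -3770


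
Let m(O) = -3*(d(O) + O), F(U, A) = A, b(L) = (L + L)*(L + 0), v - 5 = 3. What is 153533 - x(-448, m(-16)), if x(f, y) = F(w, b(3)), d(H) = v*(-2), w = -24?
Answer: 153515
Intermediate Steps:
v = 8 (v = 5 + 3 = 8)
d(H) = -16 (d(H) = 8*(-2) = -16)
b(L) = 2*L² (b(L) = (2*L)*L = 2*L²)
m(O) = 48 - 3*O (m(O) = -3*(-16 + O) = 48 - 3*O)
x(f, y) = 18 (x(f, y) = 2*3² = 2*9 = 18)
153533 - x(-448, m(-16)) = 153533 - 1*18 = 153533 - 18 = 153515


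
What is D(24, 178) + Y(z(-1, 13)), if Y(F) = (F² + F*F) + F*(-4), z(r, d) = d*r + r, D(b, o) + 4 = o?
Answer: 622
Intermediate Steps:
D(b, o) = -4 + o
z(r, d) = r + d*r
Y(F) = -4*F + 2*F² (Y(F) = (F² + F²) - 4*F = 2*F² - 4*F = -4*F + 2*F²)
D(24, 178) + Y(z(-1, 13)) = (-4 + 178) + 2*(-(1 + 13))*(-2 - (1 + 13)) = 174 + 2*(-1*14)*(-2 - 1*14) = 174 + 2*(-14)*(-2 - 14) = 174 + 2*(-14)*(-16) = 174 + 448 = 622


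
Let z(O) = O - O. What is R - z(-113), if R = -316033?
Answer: -316033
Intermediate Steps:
z(O) = 0
R - z(-113) = -316033 - 1*0 = -316033 + 0 = -316033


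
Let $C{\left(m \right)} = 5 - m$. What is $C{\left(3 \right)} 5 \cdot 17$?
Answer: $170$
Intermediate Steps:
$C{\left(3 \right)} 5 \cdot 17 = \left(5 - 3\right) 5 \cdot 17 = 2 \cdot 5 \cdot 17 = 10 \cdot 17 = 170$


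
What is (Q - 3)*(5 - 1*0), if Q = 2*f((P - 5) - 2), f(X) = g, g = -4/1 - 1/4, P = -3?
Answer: -115/2 ≈ -57.500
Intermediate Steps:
g = -17/4 (g = -4*1 - 1*¼ = -4 - ¼ = -17/4 ≈ -4.2500)
f(X) = -17/4
Q = -17/2 (Q = 2*(-17/4) = -17/2 ≈ -8.5000)
(Q - 3)*(5 - 1*0) = (-17/2 - 3)*(5 - 1*0) = -23*(5 + 0)/2 = -23/2*5 = -115/2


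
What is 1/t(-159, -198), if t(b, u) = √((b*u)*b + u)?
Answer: -I*√139051/834306 ≈ -0.00044695*I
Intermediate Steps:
t(b, u) = √(u + u*b²) (t(b, u) = √(u*b² + u) = √(u + u*b²))
1/t(-159, -198) = 1/(√(-198*(1 + (-159)²))) = 1/(√(-198*(1 + 25281))) = 1/(√(-198*25282)) = 1/(√(-5005836)) = 1/(6*I*√139051) = -I*√139051/834306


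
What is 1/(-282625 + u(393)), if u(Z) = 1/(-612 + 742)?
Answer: -130/36741249 ≈ -3.5383e-6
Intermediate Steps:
u(Z) = 1/130
1/(-282625 + u(393)) = 1/(-282625 + 1/130) = 1/(-36741249/130) = -130/36741249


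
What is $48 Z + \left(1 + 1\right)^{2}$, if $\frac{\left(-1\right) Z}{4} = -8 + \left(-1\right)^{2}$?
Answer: $1348$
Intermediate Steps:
$Z = 28$ ($Z = - 4 \left(-8 + \left(-1\right)^{2}\right) = - 4 \left(-8 + 1\right) = \left(-4\right) \left(-7\right) = 28$)
$48 Z + \left(1 + 1\right)^{2} = 48 \cdot 28 + \left(1 + 1\right)^{2} = 1344 + 2^{2} = 1344 + 4 = 1348$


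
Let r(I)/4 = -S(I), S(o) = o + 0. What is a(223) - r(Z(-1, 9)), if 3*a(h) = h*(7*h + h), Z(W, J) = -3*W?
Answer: 397868/3 ≈ 1.3262e+5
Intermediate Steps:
S(o) = o
a(h) = 8*h²/3 (a(h) = (h*(7*h + h))/3 = (h*(8*h))/3 = (8*h²)/3 = 8*h²/3)
r(I) = -4*I (r(I) = 4*(-I) = -4*I)
a(223) - r(Z(-1, 9)) = (8/3)*223² - (-4)*(-3*(-1)) = (8/3)*49729 - (-4)*3 = 397832/3 - 1*(-12) = 397832/3 + 12 = 397868/3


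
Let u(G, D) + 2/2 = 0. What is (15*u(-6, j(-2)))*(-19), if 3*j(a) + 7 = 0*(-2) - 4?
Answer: 285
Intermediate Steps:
j(a) = -11/3 (j(a) = -7/3 + (0*(-2) - 4)/3 = -7/3 + (0 - 4)/3 = -7/3 + (1/3)*(-4) = -7/3 - 4/3 = -11/3)
u(G, D) = -1 (u(G, D) = -1 + 0 = -1)
(15*u(-6, j(-2)))*(-19) = (15*(-1))*(-19) = -15*(-19) = 285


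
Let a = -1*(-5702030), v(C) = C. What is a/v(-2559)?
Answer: -5702030/2559 ≈ -2228.2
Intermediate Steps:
a = 5702030
a/v(-2559) = 5702030/(-2559) = 5702030*(-1/2559) = -5702030/2559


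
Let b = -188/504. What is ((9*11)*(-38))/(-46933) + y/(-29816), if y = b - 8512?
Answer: 64471553339/176318645328 ≈ 0.36565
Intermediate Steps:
b = -47/126 (b = -188*1/504 = -47/126 ≈ -0.37302)
y = -1072559/126 (y = -47/126 - 8512 = -1072559/126 ≈ -8512.4)
((9*11)*(-38))/(-46933) + y/(-29816) = ((9*11)*(-38))/(-46933) - 1072559/126/(-29816) = (99*(-38))*(-1/46933) - 1072559/126*(-1/29816) = -3762*(-1/46933) + 1072559/3756816 = 3762/46933 + 1072559/3756816 = 64471553339/176318645328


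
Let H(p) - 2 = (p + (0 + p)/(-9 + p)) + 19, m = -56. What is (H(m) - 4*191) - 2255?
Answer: -198454/65 ≈ -3053.1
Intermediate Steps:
H(p) = 21 + p + p/(-9 + p) (H(p) = 2 + ((p + (0 + p)/(-9 + p)) + 19) = 2 + ((p + p/(-9 + p)) + 19) = 2 + (19 + p + p/(-9 + p)) = 21 + p + p/(-9 + p))
(H(m) - 4*191) - 2255 = ((-189 + (-56)² + 13*(-56))/(-9 - 56) - 4*191) - 2255 = ((-189 + 3136 - 728)/(-65) - 764) - 2255 = (-1/65*2219 - 764) - 2255 = (-2219/65 - 764) - 2255 = -51879/65 - 2255 = -198454/65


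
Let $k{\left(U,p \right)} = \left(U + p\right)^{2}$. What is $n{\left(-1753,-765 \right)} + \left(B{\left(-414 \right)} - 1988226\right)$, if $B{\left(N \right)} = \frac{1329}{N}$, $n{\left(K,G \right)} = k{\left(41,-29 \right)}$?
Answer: $- \frac{274355759}{138} \approx -1.9881 \cdot 10^{6}$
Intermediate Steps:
$n{\left(K,G \right)} = 144$ ($n{\left(K,G \right)} = \left(41 - 29\right)^{2} = 12^{2} = 144$)
$n{\left(-1753,-765 \right)} + \left(B{\left(-414 \right)} - 1988226\right) = 144 + \left(\frac{1329}{-414} - 1988226\right) = 144 + \left(1329 \left(- \frac{1}{414}\right) - 1988226\right) = 144 - \frac{274375631}{138} = - \frac{274355759}{138}$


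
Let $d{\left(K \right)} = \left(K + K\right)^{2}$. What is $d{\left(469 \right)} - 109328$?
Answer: $770516$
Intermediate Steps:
$d{\left(K \right)} = 4 K^{2}$ ($d{\left(K \right)} = \left(2 K\right)^{2} = 4 K^{2}$)
$d{\left(469 \right)} - 109328 = 4 \cdot 469^{2} - 109328 = 4 \cdot 219961 - 109328 = 879844 - 109328 = 770516$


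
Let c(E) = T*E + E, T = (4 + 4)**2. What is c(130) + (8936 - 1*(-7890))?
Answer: 25276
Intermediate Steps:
T = 64 (T = 8**2 = 64)
c(E) = 65*E (c(E) = 64*E + E = 65*E)
c(130) + (8936 - 1*(-7890)) = 65*130 + (8936 - 1*(-7890)) = 8450 + (8936 + 7890) = 8450 + 16826 = 25276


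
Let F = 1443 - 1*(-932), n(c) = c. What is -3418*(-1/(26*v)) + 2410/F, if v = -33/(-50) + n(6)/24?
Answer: 81747706/561925 ≈ 145.48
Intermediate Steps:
F = 2375 (F = 1443 + 932 = 2375)
v = 91/100 (v = -33/(-50) + 6/24 = -33*(-1/50) + 6*(1/24) = 33/50 + 1/4 = 91/100 ≈ 0.91000)
-3418*(-1/(26*v)) + 2410/F = -3418/((91/100)*(-26)) + 2410/2375 = -3418/(-1183/50) + 2410*(1/2375) = -3418*(-50/1183) + 482/475 = 170900/1183 + 482/475 = 81747706/561925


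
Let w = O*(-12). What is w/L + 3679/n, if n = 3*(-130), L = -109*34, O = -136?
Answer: -32287/3270 ≈ -9.8737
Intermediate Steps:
L = -3706
w = 1632 (w = -136*(-12) = 1632)
n = -390
w/L + 3679/n = 1632/(-3706) + 3679/(-390) = 1632*(-1/3706) + 3679*(-1/390) = -48/109 - 283/30 = -32287/3270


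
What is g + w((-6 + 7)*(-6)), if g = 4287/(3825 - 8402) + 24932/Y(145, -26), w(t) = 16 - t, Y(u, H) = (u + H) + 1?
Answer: 31420651/137310 ≈ 228.83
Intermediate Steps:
Y(u, H) = 1 + H + u (Y(u, H) = (H + u) + 1 = 1 + H + u)
g = 28399831/137310 (g = 4287/(3825 - 8402) + 24932/(1 - 26 + 145) = 4287/(-4577) + 24932/120 = 4287*(-1/4577) + 24932*(1/120) = -4287/4577 + 6233/30 = 28399831/137310 ≈ 206.83)
g + w((-6 + 7)*(-6)) = 28399831/137310 + (16 - (-6 + 7)*(-6)) = 28399831/137310 + (16 - (-6)) = 28399831/137310 + (16 - 1*(-6)) = 28399831/137310 + (16 + 6) = 28399831/137310 + 22 = 31420651/137310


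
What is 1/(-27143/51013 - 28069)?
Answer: -51013/1431911040 ≈ -3.5626e-5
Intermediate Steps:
1/(-27143/51013 - 28069) = 1/(-1431911040/51013) = -51013/1431911040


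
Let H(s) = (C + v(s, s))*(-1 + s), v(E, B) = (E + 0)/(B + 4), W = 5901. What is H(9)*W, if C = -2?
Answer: -802536/13 ≈ -61734.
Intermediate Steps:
v(E, B) = E/(4 + B)
H(s) = (-1 + s)*(-2 + s/(4 + s)) (H(s) = (-2 + s/(4 + s))*(-1 + s) = (-1 + s)*(-2 + s/(4 + s)))
H(9)*W = ((8 - 1*9**2 - 7*9)/(4 + 9))*5901 = ((8 - 1*81 - 63)/13)*5901 = ((8 - 81 - 63)/13)*5901 = ((1/13)*(-136))*5901 = -136/13*5901 = -802536/13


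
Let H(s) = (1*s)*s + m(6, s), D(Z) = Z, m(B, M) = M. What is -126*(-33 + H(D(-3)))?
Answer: 3402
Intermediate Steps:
H(s) = s + s**2 (H(s) = (1*s)*s + s = s*s + s = s**2 + s = s + s**2)
-126*(-33 + H(D(-3))) = -126*(-33 - 3*(1 - 3)) = -126*(-33 - 3*(-2)) = -126*(-33 + 6) = -126*(-27) = 3402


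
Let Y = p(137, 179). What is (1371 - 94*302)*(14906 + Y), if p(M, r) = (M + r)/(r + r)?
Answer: -72090325644/179 ≈ -4.0274e+8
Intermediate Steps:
p(M, r) = (M + r)/(2*r) (p(M, r) = (M + r)/((2*r)) = (M + r)*(1/(2*r)) = (M + r)/(2*r))
Y = 158/179 (Y = (½)*(137 + 179)/179 = (½)*(1/179)*316 = 158/179 ≈ 0.88268)
(1371 - 94*302)*(14906 + Y) = (1371 - 94*302)*(14906 + 158/179) = (1371 - 28388)*(2668332/179) = -27017*2668332/179 = -72090325644/179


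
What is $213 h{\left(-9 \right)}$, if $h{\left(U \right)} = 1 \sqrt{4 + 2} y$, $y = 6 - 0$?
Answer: $1278 \sqrt{6} \approx 3130.4$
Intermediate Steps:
$y = 6$ ($y = 6 + 0 = 6$)
$h{\left(U \right)} = 6 \sqrt{6}$ ($h{\left(U \right)} = 1 \sqrt{4 + 2} \cdot 6 = 1 \sqrt{6} \cdot 6 = \sqrt{6} \cdot 6 = 6 \sqrt{6}$)
$213 h{\left(-9 \right)} = 213 \cdot 6 \sqrt{6} = 1278 \sqrt{6}$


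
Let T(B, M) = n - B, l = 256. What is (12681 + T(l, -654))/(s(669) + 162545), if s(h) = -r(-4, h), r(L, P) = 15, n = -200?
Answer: 2445/32506 ≈ 0.075217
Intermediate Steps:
s(h) = -15 (s(h) = -1*15 = -15)
T(B, M) = -200 - B
(12681 + T(l, -654))/(s(669) + 162545) = (12681 + (-200 - 1*256))/(-15 + 162545) = (12681 + (-200 - 256))/162530 = (12681 - 456)*(1/162530) = 12225*(1/162530) = 2445/32506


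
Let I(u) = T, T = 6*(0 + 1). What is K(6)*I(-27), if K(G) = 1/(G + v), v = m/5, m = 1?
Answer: 30/31 ≈ 0.96774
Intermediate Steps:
v = 1/5 ≈ 0.20000
K(G) = 1/(1/5 + G) (K(G) = 1/(G + 1/5) = 1/(1/5 + G))
T = 6 (T = 6*1 = 6)
I(u) = 6
K(6)*I(-27) = (5/(1 + 5*6))*6 = (5/(1 + 30))*6 = (5/31)*6 = 30/31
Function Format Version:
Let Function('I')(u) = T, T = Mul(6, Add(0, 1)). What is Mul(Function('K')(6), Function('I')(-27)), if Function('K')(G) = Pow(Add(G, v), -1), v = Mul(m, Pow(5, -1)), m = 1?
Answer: Rational(30, 31) ≈ 0.96774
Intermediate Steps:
v = Rational(1, 5) (v = Mul(1, Pow(5, -1)) = Mul(1, Rational(1, 5)) = Rational(1, 5) ≈ 0.20000)
Function('K')(G) = Pow(Add(Rational(1, 5), G), -1) (Function('K')(G) = Pow(Add(G, Rational(1, 5)), -1) = Pow(Add(Rational(1, 5), G), -1))
T = 6 (T = Mul(6, 1) = 6)
Function('I')(u) = 6
Mul(Function('K')(6), Function('I')(-27)) = Mul(Mul(5, Pow(Add(1, Mul(5, 6)), -1)), 6) = Mul(Mul(5, Pow(Add(1, 30), -1)), 6) = Mul(Mul(5, Pow(31, -1)), 6) = Mul(Mul(5, Rational(1, 31)), 6) = Mul(Rational(5, 31), 6) = Rational(30, 31)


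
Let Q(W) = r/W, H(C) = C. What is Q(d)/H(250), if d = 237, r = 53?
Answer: 53/59250 ≈ 0.00089451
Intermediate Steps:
Q(W) = 53/W
Q(d)/H(250) = (53/237)/250 = (53*(1/237))*(1/250) = (53/237)*(1/250) = 53/59250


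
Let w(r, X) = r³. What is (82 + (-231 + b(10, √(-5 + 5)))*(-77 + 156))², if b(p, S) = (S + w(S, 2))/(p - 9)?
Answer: 330039889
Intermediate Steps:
b(p, S) = (S + S³)/(-9 + p) (b(p, S) = (S + S³)/(p - 9) = (S + S³)/(-9 + p))
(82 + (-231 + b(10, √(-5 + 5)))*(-77 + 156))² = (82 + (-231 + (√(-5 + 5) + (√(-5 + 5))³)/(-9 + 10))*(-77 + 156))² = (82 + (-231 + (√0 + (√0)³)/1)*79)² = (82 + (-231 + 1*(0 + 0³))*79)² = (82 + (-231 + 1*(0 + 0))*79)² = (82 + (-231 + 1*0)*79)² = (82 + (-231 + 0)*79)² = (82 - 231*79)² = (82 - 18249)² = (-18167)² = 330039889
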